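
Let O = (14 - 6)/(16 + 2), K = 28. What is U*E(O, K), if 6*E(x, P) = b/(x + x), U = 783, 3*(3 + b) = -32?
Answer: -32103/16 ≈ -2006.4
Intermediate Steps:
b = -41/3 (b = -3 + (1/3)*(-32) = -3 - 32/3 = -41/3 ≈ -13.667)
O = 4/9 (O = 8/18 = 8*(1/18) = 4/9 ≈ 0.44444)
E(x, P) = -41/(36*x) (E(x, P) = (-41/(3*(x + x)))/6 = (-41*1/(2*x)/3)/6 = (-41/(6*x))/6 = -41/(36*x))
U*E(O, K) = 783*(-41/(36*4/9)) = 783*(-41/36*9/4) = 783*(-41/16) = -32103/16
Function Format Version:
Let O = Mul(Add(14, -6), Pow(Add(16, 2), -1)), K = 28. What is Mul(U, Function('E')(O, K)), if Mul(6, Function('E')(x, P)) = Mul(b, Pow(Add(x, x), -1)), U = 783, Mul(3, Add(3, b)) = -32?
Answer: Rational(-32103, 16) ≈ -2006.4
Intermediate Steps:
b = Rational(-41, 3) (b = Add(-3, Mul(Rational(1, 3), -32)) = Add(-3, Rational(-32, 3)) = Rational(-41, 3) ≈ -13.667)
O = Rational(4, 9) (O = Mul(8, Pow(18, -1)) = Mul(8, Rational(1, 18)) = Rational(4, 9) ≈ 0.44444)
Function('E')(x, P) = Mul(Rational(-41, 36), Pow(x, -1)) (Function('E')(x, P) = Mul(Rational(1, 6), Mul(Rational(-41, 3), Pow(Add(x, x), -1))) = Mul(Rational(1, 6), Mul(Rational(-41, 3), Pow(Mul(2, x), -1))) = Mul(Rational(1, 6), Mul(Rational(-41, 3), Mul(Rational(1, 2), Pow(x, -1)))) = Mul(Rational(1, 6), Mul(Rational(-41, 6), Pow(x, -1))) = Mul(Rational(-41, 36), Pow(x, -1)))
Mul(U, Function('E')(O, K)) = Mul(783, Mul(Rational(-41, 36), Pow(Rational(4, 9), -1))) = Mul(783, Mul(Rational(-41, 36), Rational(9, 4))) = Mul(783, Rational(-41, 16)) = Rational(-32103, 16)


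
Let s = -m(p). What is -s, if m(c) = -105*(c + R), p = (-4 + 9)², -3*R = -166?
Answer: -8435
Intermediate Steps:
R = 166/3 (R = -⅓*(-166) = 166/3 ≈ 55.333)
p = 25 (p = 5² = 25)
m(c) = -5810 - 105*c (m(c) = -105*(c + 166/3) = -105*(166/3 + c) = -5810 - 105*c)
s = 8435 (s = -(-5810 - 105*25) = -(-5810 - 2625) = -1*(-8435) = 8435)
-s = -1*8435 = -8435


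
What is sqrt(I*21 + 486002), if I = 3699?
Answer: sqrt(563681) ≈ 750.79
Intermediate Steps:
sqrt(I*21 + 486002) = sqrt(3699*21 + 486002) = sqrt(77679 + 486002) = sqrt(563681)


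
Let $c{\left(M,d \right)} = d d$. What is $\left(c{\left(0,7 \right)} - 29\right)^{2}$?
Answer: $400$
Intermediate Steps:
$c{\left(M,d \right)} = d^{2}$
$\left(c{\left(0,7 \right)} - 29\right)^{2} = \left(7^{2} - 29\right)^{2} = \left(49 - 29\right)^{2} = 20^{2} = 400$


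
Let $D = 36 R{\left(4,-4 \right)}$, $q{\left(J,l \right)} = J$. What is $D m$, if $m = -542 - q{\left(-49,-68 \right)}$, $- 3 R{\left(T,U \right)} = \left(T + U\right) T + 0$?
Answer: $0$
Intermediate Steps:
$R{\left(T,U \right)} = - \frac{T \left(T + U\right)}{3}$ ($R{\left(T,U \right)} = - \frac{\left(T + U\right) T + 0}{3} = - \frac{T \left(T + U\right) + 0}{3} = - \frac{T \left(T + U\right)}{3}$)
$D = 0$ ($D = 36 \left(\left(- \frac{1}{3}\right) 4 \left(4 - 4\right)\right) = 36 \left(\left(- \frac{1}{3}\right) 4 \cdot 0\right) = 36 \cdot 0 = 0$)
$m = -493$ ($m = -542 - -49 = -542 + 49 = -493$)
$D m = 0 \left(-493\right) = 0$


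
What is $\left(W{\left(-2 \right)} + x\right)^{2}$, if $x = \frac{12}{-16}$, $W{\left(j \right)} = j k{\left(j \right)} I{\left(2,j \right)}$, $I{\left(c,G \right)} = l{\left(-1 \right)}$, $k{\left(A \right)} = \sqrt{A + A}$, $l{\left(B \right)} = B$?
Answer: $\frac{\left(3 - 16 i\right)^{2}}{16} \approx -15.438 - 6.0 i$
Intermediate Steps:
$k{\left(A \right)} = \sqrt{2} \sqrt{A}$ ($k{\left(A \right)} = \sqrt{2 A} = \sqrt{2} \sqrt{A}$)
$I{\left(c,G \right)} = -1$
$W{\left(j \right)} = - \sqrt{2} j^{\frac{3}{2}}$ ($W{\left(j \right)} = j \sqrt{2} \sqrt{j} \left(-1\right) = \sqrt{2} j^{\frac{3}{2}} \left(-1\right) = - \sqrt{2} j^{\frac{3}{2}}$)
$x = - \frac{3}{4}$ ($x = 12 \left(- \frac{1}{16}\right) = - \frac{3}{4} \approx -0.75$)
$\left(W{\left(-2 \right)} + x\right)^{2} = \left(- \sqrt{2} \left(-2\right)^{\frac{3}{2}} - \frac{3}{4}\right)^{2} = \left(- \sqrt{2} \left(- 2 i \sqrt{2}\right) - \frac{3}{4}\right)^{2} = \left(4 i - \frac{3}{4}\right)^{2} = \left(- \frac{3}{4} + 4 i\right)^{2}$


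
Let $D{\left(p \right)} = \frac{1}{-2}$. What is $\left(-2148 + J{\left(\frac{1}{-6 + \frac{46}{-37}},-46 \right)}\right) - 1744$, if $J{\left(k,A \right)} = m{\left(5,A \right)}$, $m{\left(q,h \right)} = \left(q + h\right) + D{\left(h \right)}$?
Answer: $- \frac{7867}{2} \approx -3933.5$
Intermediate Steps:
$D{\left(p \right)} = - \frac{1}{2}$
$m{\left(q,h \right)} = - \frac{1}{2} + h + q$ ($m{\left(q,h \right)} = \left(q + h\right) - \frac{1}{2} = \left(h + q\right) - \frac{1}{2} = - \frac{1}{2} + h + q$)
$J{\left(k,A \right)} = \frac{9}{2} + A$ ($J{\left(k,A \right)} = - \frac{1}{2} + A + 5 = \frac{9}{2} + A$)
$\left(-2148 + J{\left(\frac{1}{-6 + \frac{46}{-37}},-46 \right)}\right) - 1744 = \left(-2148 + \left(\frac{9}{2} - 46\right)\right) - 1744 = \left(-2148 - \frac{83}{2}\right) - 1744 = - \frac{4379}{2} - 1744 = - \frac{7867}{2}$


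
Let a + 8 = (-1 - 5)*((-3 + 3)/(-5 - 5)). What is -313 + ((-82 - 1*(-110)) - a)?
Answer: -277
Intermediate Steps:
a = -8 (a = -8 + (-1 - 5)*((-3 + 3)/(-5 - 5)) = -8 - 0/(-10) = -8 - 0*(-1)/10 = -8 - 6*0 = -8 + 0 = -8)
-313 + ((-82 - 1*(-110)) - a) = -313 + ((-82 - 1*(-110)) - 1*(-8)) = -313 + ((-82 + 110) + 8) = -313 + (28 + 8) = -313 + 36 = -277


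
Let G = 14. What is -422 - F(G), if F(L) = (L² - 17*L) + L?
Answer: -394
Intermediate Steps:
F(L) = L² - 16*L
-422 - F(G) = -422 - 14*(-16 + 14) = -422 - 14*(-2) = -422 - 1*(-28) = -422 + 28 = -394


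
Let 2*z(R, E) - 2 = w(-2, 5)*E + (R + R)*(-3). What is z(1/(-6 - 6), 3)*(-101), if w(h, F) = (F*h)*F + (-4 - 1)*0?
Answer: 29795/4 ≈ 7448.8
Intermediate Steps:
w(h, F) = h*F² (w(h, F) = h*F² - 5*0 = h*F² + 0 = h*F²)
z(R, E) = 1 - 25*E - 3*R (z(R, E) = 1 + ((-2*5²)*E + (R + R)*(-3))/2 = 1 + ((-2*25)*E + (2*R)*(-3))/2 = 1 + (-50*E - 6*R)/2 = 1 + (-25*E - 3*R) = 1 - 25*E - 3*R)
z(1/(-6 - 6), 3)*(-101) = (1 - 25*3 - 3/(-6 - 6))*(-101) = (1 - 75 - 3/(-12))*(-101) = (1 - 75 - 3*(-1/12))*(-101) = (1 - 75 + ¼)*(-101) = -295/4*(-101) = 29795/4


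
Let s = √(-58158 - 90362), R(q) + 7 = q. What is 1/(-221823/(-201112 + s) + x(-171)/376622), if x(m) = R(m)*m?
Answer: 188652948163098484208/223327468432561923009 - 1748016146948974*I*√37130/223327468432561923009 ≈ 0.84474 - 0.0015082*I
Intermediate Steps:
R(q) = -7 + q
s = 2*I*√37130 (s = √(-148520) = 2*I*√37130 ≈ 385.38*I)
x(m) = m*(-7 + m) (x(m) = (-7 + m)*m = m*(-7 + m))
1/(-221823/(-201112 + s) + x(-171)/376622) = 1/(-221823/(-201112 + 2*I*√37130) - 171*(-7 - 171)/376622) = 1/(-221823/(-201112 + 2*I*√37130) - 171*(-178)*(1/376622)) = 1/(-221823/(-201112 + 2*I*√37130) + 30438*(1/376622)) = 1/(-221823/(-201112 + 2*I*√37130) + 15219/188311) = 1/(15219/188311 - 221823/(-201112 + 2*I*√37130))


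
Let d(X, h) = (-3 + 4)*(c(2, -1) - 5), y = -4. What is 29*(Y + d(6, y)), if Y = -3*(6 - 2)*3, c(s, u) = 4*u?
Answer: -1305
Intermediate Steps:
Y = -36 (Y = -12*3 = -3*12 = -36)
d(X, h) = -9 (d(X, h) = (-3 + 4)*(4*(-1) - 5) = 1*(-4 - 5) = 1*(-9) = -9)
29*(Y + d(6, y)) = 29*(-36 - 9) = 29*(-45) = -1305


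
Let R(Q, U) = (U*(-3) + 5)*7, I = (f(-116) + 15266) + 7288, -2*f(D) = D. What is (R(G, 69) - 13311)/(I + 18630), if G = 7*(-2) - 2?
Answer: -14725/41242 ≈ -0.35704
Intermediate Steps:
f(D) = -D/2
G = -16 (G = -14 - 2 = -16)
I = 22612 (I = (-½*(-116) + 15266) + 7288 = (58 + 15266) + 7288 = 15324 + 7288 = 22612)
R(Q, U) = 35 - 21*U (R(Q, U) = (-3*U + 5)*7 = (5 - 3*U)*7 = 35 - 21*U)
(R(G, 69) - 13311)/(I + 18630) = ((35 - 21*69) - 13311)/(22612 + 18630) = ((35 - 1449) - 13311)/41242 = (-1414 - 13311)*(1/41242) = -14725*1/41242 = -14725/41242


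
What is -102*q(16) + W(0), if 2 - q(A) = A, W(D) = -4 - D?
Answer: 1424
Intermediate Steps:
q(A) = 2 - A
-102*q(16) + W(0) = -102*(2 - 1*16) + (-4 - 1*0) = -102*(2 - 16) + (-4 + 0) = -102*(-14) - 4 = 1428 - 4 = 1424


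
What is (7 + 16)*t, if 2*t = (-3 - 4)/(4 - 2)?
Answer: -161/4 ≈ -40.250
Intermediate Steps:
t = -7/4 (t = ((-3 - 4)/(4 - 2))/2 = (-7/2)/2 = (-7*½)/2 = (½)*(-7/2) = -7/4 ≈ -1.7500)
(7 + 16)*t = (7 + 16)*(-7/4) = 23*(-7/4) = -161/4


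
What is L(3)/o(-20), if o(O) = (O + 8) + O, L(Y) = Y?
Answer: -3/32 ≈ -0.093750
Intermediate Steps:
o(O) = 8 + 2*O (o(O) = (8 + O) + O = 8 + 2*O)
L(3)/o(-20) = 3/(8 + 2*(-20)) = 3/(8 - 40) = 3/(-32) = 3*(-1/32) = -3/32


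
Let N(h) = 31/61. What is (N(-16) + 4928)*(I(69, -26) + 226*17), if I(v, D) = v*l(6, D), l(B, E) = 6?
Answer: 1279519584/61 ≈ 2.0976e+7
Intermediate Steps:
N(h) = 31/61 (N(h) = 31*(1/61) = 31/61)
I(v, D) = 6*v (I(v, D) = v*6 = 6*v)
(N(-16) + 4928)*(I(69, -26) + 226*17) = (31/61 + 4928)*(6*69 + 226*17) = 300639*(414 + 3842)/61 = (300639/61)*4256 = 1279519584/61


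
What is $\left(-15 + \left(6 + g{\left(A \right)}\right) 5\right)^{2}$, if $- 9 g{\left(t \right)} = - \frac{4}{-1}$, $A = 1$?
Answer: $\frac{13225}{81} \approx 163.27$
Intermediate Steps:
$g{\left(t \right)} = - \frac{4}{9}$ ($g{\left(t \right)} = - \frac{\left(-4\right) \frac{1}{-1}}{9} = - \frac{\left(-4\right) \left(-1\right)}{9} = \left(- \frac{1}{9}\right) 4 = - \frac{4}{9}$)
$\left(-15 + \left(6 + g{\left(A \right)}\right) 5\right)^{2} = \left(-15 + \left(6 - \frac{4}{9}\right) 5\right)^{2} = \left(-15 + \frac{50}{9} \cdot 5\right)^{2} = \left(-15 + \frac{250}{9}\right)^{2} = \left(\frac{115}{9}\right)^{2} = \frac{13225}{81}$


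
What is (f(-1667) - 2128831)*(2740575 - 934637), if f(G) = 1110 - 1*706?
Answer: -3843807199526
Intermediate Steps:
f(G) = 404 (f(G) = 1110 - 706 = 404)
(f(-1667) - 2128831)*(2740575 - 934637) = (404 - 2128831)*(2740575 - 934637) = -2128427*1805938 = -3843807199526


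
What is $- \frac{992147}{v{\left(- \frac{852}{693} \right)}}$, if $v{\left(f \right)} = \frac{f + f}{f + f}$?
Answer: $-992147$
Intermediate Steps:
$v{\left(f \right)} = 1$ ($v{\left(f \right)} = \frac{2 f}{2 f} = 2 f \frac{1}{2 f} = 1$)
$- \frac{992147}{v{\left(- \frac{852}{693} \right)}} = - \frac{992147}{1} = \left(-992147\right) 1 = -992147$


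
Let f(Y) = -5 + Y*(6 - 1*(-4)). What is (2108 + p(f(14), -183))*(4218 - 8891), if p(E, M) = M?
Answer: -8995525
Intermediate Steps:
f(Y) = -5 + 10*Y (f(Y) = -5 + Y*(6 + 4) = -5 + Y*10 = -5 + 10*Y)
(2108 + p(f(14), -183))*(4218 - 8891) = (2108 - 183)*(4218 - 8891) = 1925*(-4673) = -8995525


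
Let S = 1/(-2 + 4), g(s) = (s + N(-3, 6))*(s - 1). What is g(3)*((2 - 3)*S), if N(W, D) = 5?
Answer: -8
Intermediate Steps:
g(s) = (-1 + s)*(5 + s) (g(s) = (s + 5)*(s - 1) = (5 + s)*(-1 + s) = (-1 + s)*(5 + s))
S = 1/2 ≈ 0.50000
g(3)*((2 - 3)*S) = (-5 + 3**2 + 4*3)*((2 - 3)*(1/2)) = (-5 + 9 + 12)*(-1*1/2) = 16*(-1/2) = -8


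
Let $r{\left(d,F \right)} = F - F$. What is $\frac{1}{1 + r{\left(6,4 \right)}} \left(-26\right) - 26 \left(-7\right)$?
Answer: $156$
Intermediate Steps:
$r{\left(d,F \right)} = 0$
$\frac{1}{1 + r{\left(6,4 \right)}} \left(-26\right) - 26 \left(-7\right) = \frac{1}{1 + 0} \left(-26\right) - 26 \left(-7\right) = 1^{-1} \left(-26\right) - -182 = 1 \left(-26\right) + 182 = -26 + 182 = 156$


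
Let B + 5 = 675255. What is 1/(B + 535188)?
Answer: 1/1210438 ≈ 8.2615e-7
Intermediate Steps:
B = 675250 (B = -5 + 675255 = 675250)
1/(B + 535188) = 1/(675250 + 535188) = 1/1210438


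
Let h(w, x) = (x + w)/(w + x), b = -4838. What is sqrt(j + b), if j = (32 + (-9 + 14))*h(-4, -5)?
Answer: I*sqrt(4801) ≈ 69.289*I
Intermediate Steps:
h(w, x) = 1 (h(w, x) = (w + x)/(w + x) = 1)
j = 37 (j = (32 + (-9 + 14))*1 = (32 + 5)*1 = 37*1 = 37)
sqrt(j + b) = sqrt(37 - 4838) = sqrt(-4801) = I*sqrt(4801)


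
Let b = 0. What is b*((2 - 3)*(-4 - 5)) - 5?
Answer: -5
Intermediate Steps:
b*((2 - 3)*(-4 - 5)) - 5 = 0*((2 - 3)*(-4 - 5)) - 5 = 0*(-1*(-9)) - 5 = 0*9 - 5 = 0 - 5 = -5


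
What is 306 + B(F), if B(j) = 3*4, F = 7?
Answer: 318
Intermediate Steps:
B(j) = 12
306 + B(F) = 306 + 12 = 318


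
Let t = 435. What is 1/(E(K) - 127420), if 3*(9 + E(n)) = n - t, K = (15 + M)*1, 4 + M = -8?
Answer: -1/127573 ≈ -7.8387e-6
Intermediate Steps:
M = -12 (M = -4 - 8 = -12)
K = 3 (K = (15 - 12)*1 = 3*1 = 3)
E(n) = -154 + n/3 (E(n) = -9 + (n - 1*435)/3 = -9 + (n - 435)/3 = -9 + (-435 + n)/3 = -9 + (-145 + n/3) = -154 + n/3)
1/(E(K) - 127420) = 1/((-154 + (⅓)*3) - 127420) = 1/((-154 + 1) - 127420) = 1/(-153 - 127420) = 1/(-127573) = -1/127573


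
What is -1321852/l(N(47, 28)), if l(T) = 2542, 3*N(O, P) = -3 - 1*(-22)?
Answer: -660926/1271 ≈ -520.00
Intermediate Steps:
N(O, P) = 19/3 (N(O, P) = (-3 - 1*(-22))/3 = (-3 + 22)/3 = (1/3)*19 = 19/3)
-1321852/l(N(47, 28)) = -1321852/2542 = -1321852*1/2542 = -660926/1271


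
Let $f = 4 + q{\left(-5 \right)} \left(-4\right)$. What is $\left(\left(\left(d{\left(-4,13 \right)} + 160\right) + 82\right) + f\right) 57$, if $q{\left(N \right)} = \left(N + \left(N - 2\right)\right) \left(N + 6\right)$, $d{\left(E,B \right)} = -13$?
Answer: $16017$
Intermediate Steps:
$q{\left(N \right)} = \left(-2 + 2 N\right) \left(6 + N\right)$ ($q{\left(N \right)} = \left(N + \left(N - 2\right)\right) \left(6 + N\right) = \left(N + \left(-2 + N\right)\right) \left(6 + N\right) = \left(-2 + 2 N\right) \left(6 + N\right)$)
$f = 52$ ($f = 4 + \left(-12 + 2 \left(-5\right)^{2} + 10 \left(-5\right)\right) \left(-4\right) = 4 + \left(-12 + 2 \cdot 25 - 50\right) \left(-4\right) = 4 + \left(-12 + 50 - 50\right) \left(-4\right) = 4 - -48 = 4 + 48 = 52$)
$\left(\left(\left(d{\left(-4,13 \right)} + 160\right) + 82\right) + f\right) 57 = \left(\left(\left(-13 + 160\right) + 82\right) + 52\right) 57 = \left(\left(147 + 82\right) + 52\right) 57 = \left(229 + 52\right) 57 = 281 \cdot 57 = 16017$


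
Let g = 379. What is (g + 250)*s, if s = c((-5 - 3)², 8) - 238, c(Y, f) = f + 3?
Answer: -142783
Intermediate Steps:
c(Y, f) = 3 + f
s = -227 (s = (3 + 8) - 238 = 11 - 238 = -227)
(g + 250)*s = (379 + 250)*(-227) = 629*(-227) = -142783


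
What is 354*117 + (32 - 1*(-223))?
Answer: 41673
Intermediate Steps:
354*117 + (32 - 1*(-223)) = 41418 + (32 + 223) = 41418 + 255 = 41673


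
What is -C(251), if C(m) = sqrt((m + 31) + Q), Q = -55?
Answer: -sqrt(227) ≈ -15.067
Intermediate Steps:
C(m) = sqrt(-24 + m) (C(m) = sqrt((m + 31) - 55) = sqrt((31 + m) - 55) = sqrt(-24 + m))
-C(251) = -sqrt(-24 + 251) = -sqrt(227)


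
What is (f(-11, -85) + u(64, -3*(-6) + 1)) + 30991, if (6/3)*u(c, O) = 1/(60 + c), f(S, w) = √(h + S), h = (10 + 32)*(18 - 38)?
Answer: 7685769/248 + I*√851 ≈ 30991.0 + 29.172*I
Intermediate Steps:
h = -840 (h = 42*(-20) = -840)
f(S, w) = √(-840 + S)
u(c, O) = 1/(2*(60 + c))
(f(-11, -85) + u(64, -3*(-6) + 1)) + 30991 = (√(-840 - 11) + 1/(2*(60 + 64))) + 30991 = (√(-851) + (½)/124) + 30991 = (I*√851 + (½)*(1/124)) + 30991 = (I*√851 + 1/248) + 30991 = (1/248 + I*√851) + 30991 = 7685769/248 + I*√851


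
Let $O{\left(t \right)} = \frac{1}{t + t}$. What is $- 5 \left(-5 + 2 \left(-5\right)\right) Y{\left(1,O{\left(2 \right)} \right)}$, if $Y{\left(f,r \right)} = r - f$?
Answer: $- \frac{225}{4} \approx -56.25$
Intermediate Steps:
$O{\left(t \right)} = \frac{1}{2 t}$
$- 5 \left(-5 + 2 \left(-5\right)\right) Y{\left(1,O{\left(2 \right)} \right)} = - 5 \left(-5 + 2 \left(-5\right)\right) \left(\frac{1}{2 \cdot 2} - 1\right) = - 5 \left(-5 - 10\right) \left(\frac{1}{2} \cdot \frac{1}{2} - 1\right) = \left(-5\right) \left(-15\right) \left(\frac{1}{4} - 1\right) = 75 \left(- \frac{3}{4}\right) = - \frac{225}{4}$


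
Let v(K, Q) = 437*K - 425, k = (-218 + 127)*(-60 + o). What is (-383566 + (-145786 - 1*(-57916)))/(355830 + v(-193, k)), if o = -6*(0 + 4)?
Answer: -117859/67766 ≈ -1.7392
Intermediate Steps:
o = -24 (o = -6*4 = -24)
k = 7644 (k = (-218 + 127)*(-60 - 24) = -91*(-84) = 7644)
v(K, Q) = -425 + 437*K
(-383566 + (-145786 - 1*(-57916)))/(355830 + v(-193, k)) = (-383566 + (-145786 - 1*(-57916)))/(355830 + (-425 + 437*(-193))) = (-383566 + (-145786 + 57916))/(355830 + (-425 - 84341)) = (-383566 - 87870)/(355830 - 84766) = -471436/271064 = -471436*1/271064 = -117859/67766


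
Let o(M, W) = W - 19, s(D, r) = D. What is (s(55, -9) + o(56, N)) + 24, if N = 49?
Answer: 109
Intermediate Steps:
o(M, W) = -19 + W
(s(55, -9) + o(56, N)) + 24 = (55 + (-19 + 49)) + 24 = (55 + 30) + 24 = 85 + 24 = 109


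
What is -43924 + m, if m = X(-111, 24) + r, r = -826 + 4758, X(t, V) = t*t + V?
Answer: -27647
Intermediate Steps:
X(t, V) = V + t² (X(t, V) = t² + V = V + t²)
r = 3932
m = 16277 (m = (24 + (-111)²) + 3932 = (24 + 12321) + 3932 = 12345 + 3932 = 16277)
-43924 + m = -43924 + 16277 = -27647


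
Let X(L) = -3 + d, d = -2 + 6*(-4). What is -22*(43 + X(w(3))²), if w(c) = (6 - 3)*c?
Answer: -19448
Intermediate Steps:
d = -26 (d = -2 - 24 = -26)
w(c) = 3*c
X(L) = -29 (X(L) = -3 - 26 = -29)
-22*(43 + X(w(3))²) = -22*(43 + (-29)²) = -22*(43 + 841) = -22*884 = -19448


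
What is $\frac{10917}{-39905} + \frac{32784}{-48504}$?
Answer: $- \frac{76573487}{80648005} \approx -0.94948$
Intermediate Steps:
$\frac{10917}{-39905} + \frac{32784}{-48504} = 10917 \left(- \frac{1}{39905}\right) + 32784 \left(- \frac{1}{48504}\right) = - \frac{10917}{39905} - \frac{1366}{2021} = - \frac{76573487}{80648005}$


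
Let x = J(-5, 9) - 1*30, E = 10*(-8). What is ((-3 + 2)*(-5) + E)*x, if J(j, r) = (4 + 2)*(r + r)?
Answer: -5850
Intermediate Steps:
E = -80
J(j, r) = 12*r (J(j, r) = 6*(2*r) = 12*r)
x = 78 (x = 12*9 - 1*30 = 108 - 30 = 78)
((-3 + 2)*(-5) + E)*x = ((-3 + 2)*(-5) - 80)*78 = (-1*(-5) - 80)*78 = (5 - 80)*78 = -75*78 = -5850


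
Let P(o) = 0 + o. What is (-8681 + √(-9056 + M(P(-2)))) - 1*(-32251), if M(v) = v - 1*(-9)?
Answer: 23570 + I*√9049 ≈ 23570.0 + 95.126*I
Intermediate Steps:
P(o) = o
M(v) = 9 + v (M(v) = v + 9 = 9 + v)
(-8681 + √(-9056 + M(P(-2)))) - 1*(-32251) = (-8681 + √(-9056 + (9 - 2))) - 1*(-32251) = (-8681 + √(-9056 + 7)) + 32251 = (-8681 + √(-9049)) + 32251 = (-8681 + I*√9049) + 32251 = 23570 + I*√9049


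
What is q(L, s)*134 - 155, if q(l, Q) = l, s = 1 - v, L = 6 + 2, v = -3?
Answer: 917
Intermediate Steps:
L = 8
s = 4 (s = 1 - 1*(-3) = 1 + 3 = 4)
q(L, s)*134 - 155 = 8*134 - 155 = 1072 - 155 = 917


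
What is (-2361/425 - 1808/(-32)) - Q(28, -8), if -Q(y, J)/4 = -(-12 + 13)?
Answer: 39903/850 ≈ 46.945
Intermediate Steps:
Q(y, J) = 4 (Q(y, J) = -(-4)*(-12 + 13) = -(-4) = -4*(-1) = 4)
(-2361/425 - 1808/(-32)) - Q(28, -8) = (-2361/425 - 1808/(-32)) - 1*4 = (-2361*1/425 - 1808*(-1/32)) - 4 = (-2361/425 + 113/2) - 4 = 43303/850 - 4 = 39903/850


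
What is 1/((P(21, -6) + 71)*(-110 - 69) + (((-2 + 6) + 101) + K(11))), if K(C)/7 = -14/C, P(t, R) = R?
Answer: -11/126928 ≈ -8.6663e-5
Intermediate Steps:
K(C) = -98/C (K(C) = 7*(-14/C) = -98/C)
1/((P(21, -6) + 71)*(-110 - 69) + (((-2 + 6) + 101) + K(11))) = 1/((-6 + 71)*(-110 - 69) + (((-2 + 6) + 101) - 98/11)) = 1/(65*(-179) + ((4 + 101) - 98*1/11)) = 1/(-11635 + (105 - 98/11)) = 1/(-11635 + 1057/11) = 1/(-126928/11) = -11/126928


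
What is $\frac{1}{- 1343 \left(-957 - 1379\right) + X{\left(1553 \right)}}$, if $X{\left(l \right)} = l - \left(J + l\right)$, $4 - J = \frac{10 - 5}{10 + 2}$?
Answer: $\frac{12}{37646933} \approx 3.1875 \cdot 10^{-7}$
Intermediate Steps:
$J = \frac{43}{12}$ ($J = 4 - \frac{10 - 5}{10 + 2} = 4 - \frac{5}{12} = \frac{43}{12} \approx 3.5833$)
$X{\left(l \right)} = - \frac{43}{12}$ ($X{\left(l \right)} = l - \left(\frac{43}{12} + l\right) = - \frac{43}{12}$)
$\frac{1}{- 1343 \left(-957 - 1379\right) + X{\left(1553 \right)}} = \frac{1}{- 1343 \left(-957 - 1379\right) - \frac{43}{12}} = \frac{1}{\left(-1343\right) \left(-2336\right) - \frac{43}{12}} = \frac{1}{3137248 - \frac{43}{12}} = \frac{1}{\frac{37646933}{12}} = \frac{12}{37646933}$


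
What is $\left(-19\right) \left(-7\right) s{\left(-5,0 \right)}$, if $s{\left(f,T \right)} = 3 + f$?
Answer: $-266$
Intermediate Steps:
$\left(-19\right) \left(-7\right) s{\left(-5,0 \right)} = \left(-19\right) \left(-7\right) \left(3 - 5\right) = 133 \left(-2\right) = -266$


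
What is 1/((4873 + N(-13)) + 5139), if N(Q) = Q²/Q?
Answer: 1/9999 ≈ 0.00010001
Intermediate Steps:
N(Q) = Q
1/((4873 + N(-13)) + 5139) = 1/((4873 - 13) + 5139) = 1/(4860 + 5139) = 1/9999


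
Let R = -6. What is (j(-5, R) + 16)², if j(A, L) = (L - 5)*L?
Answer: 6724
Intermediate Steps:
j(A, L) = L*(-5 + L) (j(A, L) = (-5 + L)*L = L*(-5 + L))
(j(-5, R) + 16)² = (-6*(-5 - 6) + 16)² = (-6*(-11) + 16)² = (66 + 16)² = 82² = 6724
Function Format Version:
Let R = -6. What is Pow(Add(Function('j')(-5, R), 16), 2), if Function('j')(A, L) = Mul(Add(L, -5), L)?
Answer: 6724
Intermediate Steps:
Function('j')(A, L) = Mul(L, Add(-5, L)) (Function('j')(A, L) = Mul(Add(-5, L), L) = Mul(L, Add(-5, L)))
Pow(Add(Function('j')(-5, R), 16), 2) = Pow(Add(Mul(-6, Add(-5, -6)), 16), 2) = Pow(Add(Mul(-6, -11), 16), 2) = Pow(Add(66, 16), 2) = Pow(82, 2) = 6724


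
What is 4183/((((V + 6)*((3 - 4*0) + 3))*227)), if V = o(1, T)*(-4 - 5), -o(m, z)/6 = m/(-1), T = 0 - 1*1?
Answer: -4183/65376 ≈ -0.063984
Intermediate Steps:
T = -1 (T = 0 - 1 = -1)
o(m, z) = 6*m (o(m, z) = -6*m/(-1) = -6*m*(-1) = -(-6)*m = 6*m)
V = -54 (V = (6*1)*(-4 - 5) = 6*(-9) = -54)
4183/((((V + 6)*((3 - 4*0) + 3))*227)) = 4183/((((-54 + 6)*((3 - 4*0) + 3))*227)) = 4183/((-48*((3 + 0) + 3)*227)) = 4183/((-48*(3 + 3)*227)) = 4183/((-48*6*227)) = 4183/((-288*227)) = 4183/(-65376) = 4183*(-1/65376) = -4183/65376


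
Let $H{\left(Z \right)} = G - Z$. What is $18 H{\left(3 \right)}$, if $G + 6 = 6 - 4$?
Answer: $-126$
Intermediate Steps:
$G = -4$ ($G = -6 + \left(6 - 4\right) = -6 + 2 = -4$)
$H{\left(Z \right)} = -4 - Z$
$18 H{\left(3 \right)} = 18 \left(-4 - 3\right) = 18 \left(-7\right) = -126$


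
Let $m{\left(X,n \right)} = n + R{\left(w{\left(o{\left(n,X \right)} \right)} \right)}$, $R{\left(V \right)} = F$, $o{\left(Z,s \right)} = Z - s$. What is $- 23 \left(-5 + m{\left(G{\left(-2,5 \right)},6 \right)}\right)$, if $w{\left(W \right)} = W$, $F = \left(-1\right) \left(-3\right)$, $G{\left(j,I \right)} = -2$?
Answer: $-92$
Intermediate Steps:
$F = 3$
$R{\left(V \right)} = 3$
$m{\left(X,n \right)} = 3 + n$ ($m{\left(X,n \right)} = n + 3 = 3 + n$)
$- 23 \left(-5 + m{\left(G{\left(-2,5 \right)},6 \right)}\right) = - 23 \left(-5 + \left(3 + 6\right)\right) = - 23 \left(-5 + 9\right) = \left(-23\right) 4 = -92$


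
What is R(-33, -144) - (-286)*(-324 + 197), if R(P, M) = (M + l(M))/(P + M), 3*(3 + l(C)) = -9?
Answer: -2142948/59 ≈ -36321.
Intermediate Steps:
l(C) = -6 (l(C) = -3 + (1/3)*(-9) = -3 - 3 = -6)
R(P, M) = (-6 + M)/(M + P) (R(P, M) = (M - 6)/(P + M) = (-6 + M)/(M + P))
R(-33, -144) - (-286)*(-324 + 197) = (-6 - 144)/(-144 - 33) - (-286)*(-324 + 197) = -150/(-177) - (-286)*(-127) = -1/177*(-150) - 1*36322 = 50/59 - 36322 = -2142948/59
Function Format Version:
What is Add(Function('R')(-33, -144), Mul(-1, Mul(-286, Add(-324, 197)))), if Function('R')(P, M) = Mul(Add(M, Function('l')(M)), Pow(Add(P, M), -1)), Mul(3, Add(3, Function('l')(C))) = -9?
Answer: Rational(-2142948, 59) ≈ -36321.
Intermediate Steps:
Function('l')(C) = -6 (Function('l')(C) = Add(-3, Mul(Rational(1, 3), -9)) = Add(-3, -3) = -6)
Function('R')(P, M) = Mul(Pow(Add(M, P), -1), Add(-6, M)) (Function('R')(P, M) = Mul(Add(M, -6), Pow(Add(P, M), -1)) = Mul(Add(-6, M), Pow(Add(M, P), -1)) = Mul(Pow(Add(M, P), -1), Add(-6, M)))
Add(Function('R')(-33, -144), Mul(-1, Mul(-286, Add(-324, 197)))) = Add(Mul(Pow(Add(-144, -33), -1), Add(-6, -144)), Mul(-1, Mul(-286, Add(-324, 197)))) = Add(Mul(Pow(-177, -1), -150), Mul(-1, Mul(-286, -127))) = Add(Mul(Rational(-1, 177), -150), Mul(-1, 36322)) = Add(Rational(50, 59), -36322) = Rational(-2142948, 59)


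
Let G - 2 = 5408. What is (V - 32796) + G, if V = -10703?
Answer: -38089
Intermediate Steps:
G = 5410 (G = 2 + 5408 = 5410)
(V - 32796) + G = (-10703 - 32796) + 5410 = -43499 + 5410 = -38089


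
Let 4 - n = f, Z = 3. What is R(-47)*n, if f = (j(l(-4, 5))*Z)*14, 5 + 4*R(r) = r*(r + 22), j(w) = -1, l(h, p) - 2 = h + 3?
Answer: 13455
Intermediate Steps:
l(h, p) = 5 + h (l(h, p) = 2 + (h + 3) = 2 + (3 + h) = 5 + h)
R(r) = -5/4 + r*(22 + r)/4 (R(r) = -5/4 + (r*(r + 22))/4 = -5/4 + (r*(22 + r))/4 = -5/4 + r*(22 + r)/4)
f = -42 (f = -1*3*14 = -3*14 = -42)
n = 46 (n = 4 - 1*(-42) = 4 + 42 = 46)
R(-47)*n = (-5/4 + (¼)*(-47)² + (11/2)*(-47))*46 = (-5/4 + (¼)*2209 - 517/2)*46 = (-5/4 + 2209/4 - 517/2)*46 = (585/2)*46 = 13455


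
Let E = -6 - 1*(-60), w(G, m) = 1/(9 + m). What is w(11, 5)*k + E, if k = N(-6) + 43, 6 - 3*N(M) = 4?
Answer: 2399/42 ≈ 57.119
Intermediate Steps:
N(M) = ⅔ (N(M) = 2 - ⅓*4 = 2 - 4/3 = ⅔)
E = 54 (E = -6 + 60 = 54)
k = 131/3 (k = ⅔ + 43 = 131/3 ≈ 43.667)
w(11, 5)*k + E = (131/3)/(9 + 5) + 54 = (131/3)/14 + 54 = (1/14)*(131/3) + 54 = 131/42 + 54 = 2399/42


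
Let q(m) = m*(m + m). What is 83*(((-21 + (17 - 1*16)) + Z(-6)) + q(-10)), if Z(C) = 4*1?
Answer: 15272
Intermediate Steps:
Z(C) = 4
q(m) = 2*m² (q(m) = m*(2*m) = 2*m²)
83*(((-21 + (17 - 1*16)) + Z(-6)) + q(-10)) = 83*(((-21 + (17 - 1*16)) + 4) + 2*(-10)²) = 83*(((-21 + (17 - 16)) + 4) + 2*100) = 83*(((-21 + 1) + 4) + 200) = 83*((-20 + 4) + 200) = 83*(-16 + 200) = 83*184 = 15272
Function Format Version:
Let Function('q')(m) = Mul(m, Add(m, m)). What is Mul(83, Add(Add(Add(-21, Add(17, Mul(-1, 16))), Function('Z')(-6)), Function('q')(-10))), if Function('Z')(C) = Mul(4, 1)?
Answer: 15272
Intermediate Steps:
Function('Z')(C) = 4
Function('q')(m) = Mul(2, Pow(m, 2)) (Function('q')(m) = Mul(m, Mul(2, m)) = Mul(2, Pow(m, 2)))
Mul(83, Add(Add(Add(-21, Add(17, Mul(-1, 16))), Function('Z')(-6)), Function('q')(-10))) = Mul(83, Add(Add(Add(-21, Add(17, Mul(-1, 16))), 4), Mul(2, Pow(-10, 2)))) = Mul(83, Add(Add(Add(-21, Add(17, -16)), 4), Mul(2, 100))) = Mul(83, Add(Add(Add(-21, 1), 4), 200)) = Mul(83, Add(Add(-20, 4), 200)) = Mul(83, Add(-16, 200)) = Mul(83, 184) = 15272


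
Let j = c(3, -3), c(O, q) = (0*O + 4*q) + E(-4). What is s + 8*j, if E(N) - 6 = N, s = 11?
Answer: -69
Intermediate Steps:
E(N) = 6 + N
c(O, q) = 2 + 4*q (c(O, q) = (0*O + 4*q) + (6 - 4) = (0 + 4*q) + 2 = 4*q + 2 = 2 + 4*q)
j = -10 (j = 2 + 4*(-3) = 2 - 12 = -10)
s + 8*j = 11 + 8*(-10) = 11 - 80 = -69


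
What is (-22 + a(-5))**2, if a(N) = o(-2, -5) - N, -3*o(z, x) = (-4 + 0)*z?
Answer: 3481/9 ≈ 386.78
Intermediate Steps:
o(z, x) = 4*z/3 (o(z, x) = -(-4 + 0)*z/3 = -(-4)*z/3 = 4*z/3)
a(N) = -8/3 - N (a(N) = (4/3)*(-2) - N = -8/3 - N)
(-22 + a(-5))**2 = (-22 + (-8/3 - 1*(-5)))**2 = (-22 + (-8/3 + 5))**2 = (-22 + 7/3)**2 = (-59/3)**2 = 3481/9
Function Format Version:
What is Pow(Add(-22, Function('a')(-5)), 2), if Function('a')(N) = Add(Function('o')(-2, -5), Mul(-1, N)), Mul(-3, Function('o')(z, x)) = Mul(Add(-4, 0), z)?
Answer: Rational(3481, 9) ≈ 386.78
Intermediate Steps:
Function('o')(z, x) = Mul(Rational(4, 3), z) (Function('o')(z, x) = Mul(Rational(-1, 3), Mul(Add(-4, 0), z)) = Mul(Rational(-1, 3), Mul(-4, z)) = Mul(Rational(4, 3), z))
Function('a')(N) = Add(Rational(-8, 3), Mul(-1, N)) (Function('a')(N) = Add(Mul(Rational(4, 3), -2), Mul(-1, N)) = Add(Rational(-8, 3), Mul(-1, N)))
Pow(Add(-22, Function('a')(-5)), 2) = Pow(Add(-22, Add(Rational(-8, 3), Mul(-1, -5))), 2) = Pow(Add(-22, Add(Rational(-8, 3), 5)), 2) = Pow(Add(-22, Rational(7, 3)), 2) = Pow(Rational(-59, 3), 2) = Rational(3481, 9)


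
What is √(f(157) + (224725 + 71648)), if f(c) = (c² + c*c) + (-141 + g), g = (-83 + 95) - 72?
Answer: √345470 ≈ 587.77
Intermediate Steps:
g = -60 (g = 12 - 72 = -60)
f(c) = -201 + 2*c² (f(c) = (c² + c*c) + (-141 - 60) = (c² + c²) - 201 = 2*c² - 201 = -201 + 2*c²)
√(f(157) + (224725 + 71648)) = √((-201 + 2*157²) + (224725 + 71648)) = √((-201 + 2*24649) + 296373) = √((-201 + 49298) + 296373) = √(49097 + 296373) = √345470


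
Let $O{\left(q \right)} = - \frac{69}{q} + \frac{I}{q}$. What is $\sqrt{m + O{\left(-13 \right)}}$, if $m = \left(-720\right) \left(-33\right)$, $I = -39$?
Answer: $\frac{6 \sqrt{111579}}{13} \approx 154.17$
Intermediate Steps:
$O{\left(q \right)} = - \frac{108}{q}$ ($O{\left(q \right)} = - \frac{69}{q} - \frac{39}{q} = - \frac{108}{q}$)
$m = 23760$
$\sqrt{m + O{\left(-13 \right)}} = \sqrt{23760 - \frac{108}{-13}} = \sqrt{23760 - - \frac{108}{13}} = \sqrt{23760 + \frac{108}{13}} = \sqrt{\frac{308988}{13}} = \frac{6 \sqrt{111579}}{13}$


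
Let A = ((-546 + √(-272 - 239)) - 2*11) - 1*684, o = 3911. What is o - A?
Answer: 5163 - I*√511 ≈ 5163.0 - 22.605*I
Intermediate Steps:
A = -1252 + I*√511 (A = ((-546 + √(-511)) - 22) - 684 = ((-546 + I*√511) - 22) - 684 = (-568 + I*√511) - 684 = -1252 + I*√511 ≈ -1252.0 + 22.605*I)
o - A = 3911 - (-1252 + I*√511) = 3911 + (1252 - I*√511) = 5163 - I*√511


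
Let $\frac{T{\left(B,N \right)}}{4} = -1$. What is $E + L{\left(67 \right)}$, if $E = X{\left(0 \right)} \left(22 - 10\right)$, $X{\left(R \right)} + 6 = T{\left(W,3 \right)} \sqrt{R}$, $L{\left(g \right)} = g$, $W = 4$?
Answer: $-5$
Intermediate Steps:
$T{\left(B,N \right)} = -4$ ($T{\left(B,N \right)} = 4 \left(-1\right) = -4$)
$X{\left(R \right)} = -6 - 4 \sqrt{R}$
$E = -72$ ($E = \left(-6 - 4 \sqrt{0}\right) \left(22 - 10\right) = \left(-6 - 0\right) 12 = \left(-6 + 0\right) 12 = \left(-6\right) 12 = -72$)
$E + L{\left(67 \right)} = -72 + 67 = -5$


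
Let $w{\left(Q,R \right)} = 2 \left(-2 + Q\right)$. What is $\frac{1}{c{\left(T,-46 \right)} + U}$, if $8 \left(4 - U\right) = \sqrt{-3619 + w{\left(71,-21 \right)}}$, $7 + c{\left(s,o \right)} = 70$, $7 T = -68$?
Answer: $\frac{4288}{290777} + \frac{472 i}{290777} \approx 0.014747 + 0.0016232 i$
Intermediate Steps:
$T = - \frac{68}{7}$ ($T = \frac{1}{7} \left(-68\right) = - \frac{68}{7} \approx -9.7143$)
$c{\left(s,o \right)} = 63$ ($c{\left(s,o \right)} = -7 + 70 = 63$)
$w{\left(Q,R \right)} = -4 + 2 Q$
$U = 4 - \frac{59 i}{8}$ ($U = 4 - \frac{\sqrt{-3619 + \left(-4 + 2 \cdot 71\right)}}{8} = 4 - \frac{\sqrt{-3619 + \left(-4 + 142\right)}}{8} = 4 - \frac{\sqrt{-3619 + 138}}{8} = 4 - \frac{\sqrt{-3481}}{8} = 4 - \frac{59 i}{8} \approx 4.0 - 7.375 i$)
$\frac{1}{c{\left(T,-46 \right)} + U} = \frac{1}{63 + \left(4 - \frac{59 i}{8}\right)} = \frac{1}{67 - \frac{59 i}{8}} = \frac{64 \left(67 + \frac{59 i}{8}\right)}{290777}$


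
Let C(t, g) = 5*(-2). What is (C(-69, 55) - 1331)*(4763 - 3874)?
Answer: -1192149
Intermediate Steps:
C(t, g) = -10
(C(-69, 55) - 1331)*(4763 - 3874) = (-10 - 1331)*(4763 - 3874) = -1341*889 = -1192149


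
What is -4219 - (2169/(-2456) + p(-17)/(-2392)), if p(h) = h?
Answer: -387194253/91793 ≈ -4218.1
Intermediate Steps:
-4219 - (2169/(-2456) + p(-17)/(-2392)) = -4219 - (2169/(-2456) - 17/(-2392)) = -4219 - (2169*(-1/2456) - 17*(-1/2392)) = -4219 - (-2169/2456 + 17/2392) = -4219 - 1*(-80414/91793) = -4219 + 80414/91793 = -387194253/91793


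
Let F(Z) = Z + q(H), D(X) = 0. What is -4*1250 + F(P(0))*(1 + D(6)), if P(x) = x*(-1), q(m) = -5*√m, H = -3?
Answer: -5000 - 5*I*√3 ≈ -5000.0 - 8.6602*I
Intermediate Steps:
P(x) = -x
F(Z) = Z - 5*I*√3
-4*1250 + F(P(0))*(1 + D(6)) = -4*1250 + (-1*0 - 5*I*√3)*(1 + 0) = -5000 + (0 - 5*I*√3)*1 = -5000 - 5*I*√3*1 = -5000 - 5*I*√3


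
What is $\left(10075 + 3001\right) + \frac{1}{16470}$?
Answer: $\frac{215361721}{16470} \approx 13076.0$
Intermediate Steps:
$\left(10075 + 3001\right) + \frac{1}{16470} = 13076 + \frac{1}{16470} = \frac{215361721}{16470}$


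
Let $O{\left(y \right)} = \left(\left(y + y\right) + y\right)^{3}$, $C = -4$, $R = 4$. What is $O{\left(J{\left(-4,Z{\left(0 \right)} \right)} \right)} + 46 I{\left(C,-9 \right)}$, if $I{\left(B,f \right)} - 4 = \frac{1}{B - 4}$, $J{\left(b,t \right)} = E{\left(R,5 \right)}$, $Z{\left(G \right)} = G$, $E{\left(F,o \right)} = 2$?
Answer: $\frac{1577}{4} \approx 394.25$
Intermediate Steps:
$J{\left(b,t \right)} = 2$
$I{\left(B,f \right)} = 4 + \frac{1}{-4 + B}$ ($I{\left(B,f \right)} = 4 + \frac{1}{B - 4} = 4 + \frac{1}{-4 + B}$)
$O{\left(y \right)} = 27 y^{3}$ ($O{\left(y \right)} = \left(2 y + y\right)^{3} = \left(3 y\right)^{3} = 27 y^{3}$)
$O{\left(J{\left(-4,Z{\left(0 \right)} \right)} \right)} + 46 I{\left(C,-9 \right)} = 27 \cdot 2^{3} + 46 \frac{-15 + 4 \left(-4\right)}{-4 - 4} = 27 \cdot 8 + 46 \frac{-15 - 16}{-8} = 216 + 46 \left(\left(- \frac{1}{8}\right) \left(-31\right)\right) = 216 + 46 \cdot \frac{31}{8} = 216 + \frac{713}{4} = \frac{1577}{4}$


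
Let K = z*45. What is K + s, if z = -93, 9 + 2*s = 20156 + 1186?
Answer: 12963/2 ≈ 6481.5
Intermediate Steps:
s = 21333/2 (s = -9/2 + (20156 + 1186)/2 = -9/2 + (1/2)*21342 = -9/2 + 10671 = 21333/2 ≈ 10667.)
K = -4185 (K = -93*45 = -4185)
K + s = -4185 + 21333/2 = 12963/2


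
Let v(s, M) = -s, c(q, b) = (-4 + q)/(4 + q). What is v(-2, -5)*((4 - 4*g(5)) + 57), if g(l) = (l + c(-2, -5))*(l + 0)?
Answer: 42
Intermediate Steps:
c(q, b) = (-4 + q)/(4 + q)
g(l) = l*(-3 + l) (g(l) = (l + (-4 - 2)/(4 - 2))*(l + 0) = (l - 6/2)*l = (l + (½)*(-6))*l = (l - 3)*l = (-3 + l)*l = l*(-3 + l))
v(-2, -5)*((4 - 4*g(5)) + 57) = (-1*(-2))*((4 - 20*(-3 + 5)) + 57) = 2*((4 - 20*2) + 57) = 2*((4 - 4*10) + 57) = 2*((4 - 40) + 57) = 2*(-36 + 57) = 2*21 = 42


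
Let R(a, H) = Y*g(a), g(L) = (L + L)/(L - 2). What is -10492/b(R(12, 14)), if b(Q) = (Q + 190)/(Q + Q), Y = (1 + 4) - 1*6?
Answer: 125904/469 ≈ 268.45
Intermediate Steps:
g(L) = 2*L/(-2 + L) (g(L) = (2*L)/(-2 + L) = 2*L/(-2 + L))
Y = -1 (Y = 5 - 6 = -1)
R(a, H) = -2*a/(-2 + a)
b(Q) = (190 + Q)/(2*Q) (b(Q) = (190 + Q)/((2*Q)) = (190 + Q)*(1/(2*Q)) = (190 + Q)/(2*Q))
-10492/b(R(12, 14)) = -10492*(-48/((-2 + 12)*(190 - 2*12/(-2 + 12)))) = -10492*(-24/(5*(190 - 2*12/10))) = -10492*(-24/(5*(190 - 2*12*1/10))) = -10492*(-24/(5*(190 - 12/5))) = -10492/((1/2)*(-5/12)*(938/5)) = -10492/(-469/12) = -10492*(-12/469) = 125904/469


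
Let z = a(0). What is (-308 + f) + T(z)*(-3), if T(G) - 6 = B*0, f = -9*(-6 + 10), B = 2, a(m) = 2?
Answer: -362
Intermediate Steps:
z = 2
f = -36 (f = -9*4 = -36)
T(G) = 6 (T(G) = 6 + 2*0 = 6 + 0 = 6)
(-308 + f) + T(z)*(-3) = (-308 - 36) + 6*(-3) = -344 - 18 = -362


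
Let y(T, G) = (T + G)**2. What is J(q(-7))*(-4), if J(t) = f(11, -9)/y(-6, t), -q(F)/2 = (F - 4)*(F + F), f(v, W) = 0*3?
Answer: 0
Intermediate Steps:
y(T, G) = (G + T)**2
f(v, W) = 0
q(F) = -4*F*(-4 + F) (q(F) = -2*(F - 4)*(F + F) = -2*(-4 + F)*2*F = -4*F*(-4 + F))
J(t) = 0 (J(t) = 0/((t - 6)**2) = 0/((-6 + t)**2) = 0/(-6 + t)**2 = 0)
J(q(-7))*(-4) = 0*(-4) = 0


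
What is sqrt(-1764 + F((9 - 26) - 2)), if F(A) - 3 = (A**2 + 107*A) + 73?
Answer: 4*I*sqrt(210) ≈ 57.966*I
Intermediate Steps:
F(A) = 76 + A**2 + 107*A (F(A) = 3 + ((A**2 + 107*A) + 73) = 3 + (73 + A**2 + 107*A) = 76 + A**2 + 107*A)
sqrt(-1764 + F((9 - 26) - 2)) = sqrt(-1764 + (76 + ((9 - 26) - 2)**2 + 107*((9 - 26) - 2))) = sqrt(-1764 + (76 + (-17 - 2)**2 + 107*(-17 - 2))) = sqrt(-1764 + (76 + (-19)**2 + 107*(-19))) = sqrt(-1764 + (76 + 361 - 2033)) = sqrt(-1764 - 1596) = sqrt(-3360) = 4*I*sqrt(210)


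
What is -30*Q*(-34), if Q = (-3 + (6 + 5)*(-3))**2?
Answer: 1321920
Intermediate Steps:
Q = 1296 (Q = (-3 + 11*(-3))**2 = (-3 - 33)**2 = (-36)**2 = 1296)
-30*Q*(-34) = -30*1296*(-34) = -38880*(-34) = 1321920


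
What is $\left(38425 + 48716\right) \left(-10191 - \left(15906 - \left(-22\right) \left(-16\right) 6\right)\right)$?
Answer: $-2090076885$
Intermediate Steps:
$\left(38425 + 48716\right) \left(-10191 - \left(15906 - \left(-22\right) \left(-16\right) 6\right)\right) = 87141 \left(-10191 + \left(-15906 + 352 \cdot 6\right)\right) = 87141 \left(-10191 + \left(-15906 + 2112\right)\right) = 87141 \left(-10191 - 13794\right) = 87141 \left(-23985\right) = -2090076885$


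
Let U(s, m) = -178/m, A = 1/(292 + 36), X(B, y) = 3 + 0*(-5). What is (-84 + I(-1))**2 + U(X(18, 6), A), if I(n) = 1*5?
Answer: -52143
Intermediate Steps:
X(B, y) = 3 (X(B, y) = 3 + 0 = 3)
I(n) = 5
A = 1/328 ≈ 0.0030488
(-84 + I(-1))**2 + U(X(18, 6), A) = (-84 + 5)**2 - 178/1/328 = (-79)**2 - 178*328 = 6241 - 58384 = -52143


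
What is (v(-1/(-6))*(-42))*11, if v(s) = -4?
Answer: 1848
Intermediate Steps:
(v(-1/(-6))*(-42))*11 = -4*(-42)*11 = 168*11 = 1848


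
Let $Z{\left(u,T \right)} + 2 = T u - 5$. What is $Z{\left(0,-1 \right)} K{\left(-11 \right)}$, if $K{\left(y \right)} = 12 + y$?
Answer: $-7$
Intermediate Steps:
$Z{\left(u,T \right)} = -7 + T u$ ($Z{\left(u,T \right)} = -2 + \left(T u - 5\right) = -2 + \left(-5 + T u\right) = -7 + T u$)
$Z{\left(0,-1 \right)} K{\left(-11 \right)} = \left(-7 - 0\right) \left(12 - 11\right) = \left(-7 + 0\right) 1 = \left(-7\right) 1 = -7$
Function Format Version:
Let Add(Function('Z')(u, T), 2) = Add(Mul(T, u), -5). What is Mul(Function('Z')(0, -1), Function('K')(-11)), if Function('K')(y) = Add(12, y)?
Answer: -7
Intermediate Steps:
Function('Z')(u, T) = Add(-7, Mul(T, u)) (Function('Z')(u, T) = Add(-2, Add(Mul(T, u), -5)) = Add(-2, Add(-5, Mul(T, u))) = Add(-7, Mul(T, u)))
Mul(Function('Z')(0, -1), Function('K')(-11)) = Mul(Add(-7, Mul(-1, 0)), Add(12, -11)) = Mul(Add(-7, 0), 1) = Mul(-7, 1) = -7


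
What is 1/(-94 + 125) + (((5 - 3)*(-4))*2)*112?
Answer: -55551/31 ≈ -1792.0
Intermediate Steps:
1/(-94 + 125) + (((5 - 3)*(-4))*2)*112 = 1/31 + ((2*(-4))*2)*112 = 1/31 - 8*2*112 = 1/31 - 16*112 = 1/31 - 1792 = -55551/31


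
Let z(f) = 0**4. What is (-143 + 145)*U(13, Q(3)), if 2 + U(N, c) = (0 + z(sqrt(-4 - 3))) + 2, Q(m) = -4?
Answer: 0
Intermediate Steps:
z(f) = 0
U(N, c) = 0 (U(N, c) = -2 + ((0 + 0) + 2) = -2 + (0 + 2) = -2 + 2 = 0)
(-143 + 145)*U(13, Q(3)) = (-143 + 145)*0 = 2*0 = 0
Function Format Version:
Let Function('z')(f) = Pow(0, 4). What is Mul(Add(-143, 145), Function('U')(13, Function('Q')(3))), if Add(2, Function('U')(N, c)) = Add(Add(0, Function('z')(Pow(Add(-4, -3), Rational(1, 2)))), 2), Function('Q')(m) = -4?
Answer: 0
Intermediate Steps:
Function('z')(f) = 0
Function('U')(N, c) = 0 (Function('U')(N, c) = Add(-2, Add(Add(0, 0), 2)) = Add(-2, Add(0, 2)) = Add(-2, 2) = 0)
Mul(Add(-143, 145), Function('U')(13, Function('Q')(3))) = Mul(Add(-143, 145), 0) = Mul(2, 0) = 0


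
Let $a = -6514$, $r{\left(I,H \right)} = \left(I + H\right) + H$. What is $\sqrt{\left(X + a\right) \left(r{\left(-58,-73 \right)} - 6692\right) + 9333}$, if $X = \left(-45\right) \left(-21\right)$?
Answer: $\sqrt{38413157} \approx 6197.8$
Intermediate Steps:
$r{\left(I,H \right)} = I + 2 H$ ($r{\left(I,H \right)} = \left(H + I\right) + H = I + 2 H$)
$X = 945$
$\sqrt{\left(X + a\right) \left(r{\left(-58,-73 \right)} - 6692\right) + 9333} = \sqrt{\left(945 - 6514\right) \left(\left(-58 + 2 \left(-73\right)\right) - 6692\right) + 9333} = \sqrt{- 5569 \left(\left(-58 - 146\right) - 6692\right) + 9333} = \sqrt{- 5569 \left(-204 - 6692\right) + 9333} = \sqrt{\left(-5569\right) \left(-6896\right) + 9333} = \sqrt{38403824 + 9333} = \sqrt{38413157}$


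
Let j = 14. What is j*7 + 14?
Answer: 112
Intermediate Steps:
j*7 + 14 = 14*7 + 14 = 98 + 14 = 112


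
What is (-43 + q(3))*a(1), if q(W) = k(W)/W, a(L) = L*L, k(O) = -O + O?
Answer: -43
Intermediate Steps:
k(O) = 0
a(L) = L²
q(W) = 0 (q(W) = 0/W = 0)
(-43 + q(3))*a(1) = (-43 + 0)*1² = -43*1 = -43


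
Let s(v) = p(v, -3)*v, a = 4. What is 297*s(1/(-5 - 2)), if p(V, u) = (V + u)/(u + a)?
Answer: 6534/49 ≈ 133.35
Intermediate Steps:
p(V, u) = (V + u)/(4 + u) (p(V, u) = (V + u)/(u + 4) = (V + u)/(4 + u))
s(v) = v*(-3 + v) (s(v) = ((v - 3)/(4 - 3))*v = ((-3 + v)/1)*v = (1*(-3 + v))*v = (-3 + v)*v = v*(-3 + v))
297*s(1/(-5 - 2)) = 297*((-3 + 1/(-5 - 2))/(-5 - 2)) = 297*((-3 + 1/(-7))/(-7)) = 297*(-(-3 - ⅐)/7) = 297*(-⅐*(-22/7)) = 297*(22/49) = 6534/49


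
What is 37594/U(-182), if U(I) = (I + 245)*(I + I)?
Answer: -18797/11466 ≈ -1.6394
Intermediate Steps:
U(I) = 2*I*(245 + I) (U(I) = (245 + I)*(2*I) = 2*I*(245 + I))
37594/U(-182) = 37594/((2*(-182)*(245 - 182))) = 37594/((2*(-182)*63)) = 37594/(-22932) = 37594*(-1/22932) = -18797/11466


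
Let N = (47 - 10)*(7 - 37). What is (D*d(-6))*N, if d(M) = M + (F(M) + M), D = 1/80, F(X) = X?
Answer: 999/4 ≈ 249.75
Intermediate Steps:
N = -1110 (N = 37*(-30) = -1110)
D = 1/80 ≈ 0.012500
d(M) = 3*M (d(M) = M + (M + M) = M + 2*M = 3*M)
(D*d(-6))*N = ((3*(-6))/80)*(-1110) = ((1/80)*(-18))*(-1110) = -9/40*(-1110) = 999/4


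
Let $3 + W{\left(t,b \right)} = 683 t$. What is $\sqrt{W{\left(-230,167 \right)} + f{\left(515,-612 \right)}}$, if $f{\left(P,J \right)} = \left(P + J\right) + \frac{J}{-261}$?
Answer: $\frac{i \sqrt{132194818}}{29} \approx 396.47 i$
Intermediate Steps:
$f{\left(P,J \right)} = P + \frac{260 J}{261}$ ($f{\left(P,J \right)} = \left(J + P\right) + J \left(- \frac{1}{261}\right) = \left(J + P\right) - \frac{J}{261} = P + \frac{260 J}{261}$)
$W{\left(t,b \right)} = -3 + 683 t$
$\sqrt{W{\left(-230,167 \right)} + f{\left(515,-612 \right)}} = \sqrt{\left(-3 + 683 \left(-230\right)\right) + \left(515 + \frac{260}{261} \left(-612\right)\right)} = \sqrt{\left(-3 - 157090\right) + \left(515 - \frac{17680}{29}\right)} = \sqrt{-157093 - \frac{2745}{29}} = \sqrt{- \frac{4558442}{29}} = \frac{i \sqrt{132194818}}{29}$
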